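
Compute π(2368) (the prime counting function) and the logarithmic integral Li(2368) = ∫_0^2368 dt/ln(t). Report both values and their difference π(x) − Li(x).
π(2368) = 350;  Li(2368) ≈ 362.68;  π(x) − Li(x) ≈ -12.68.

Direct count of primes ≤ 2368 gives π(2368) = 350. Numerical evaluation of the logarithmic integral gives Li(2368) ≈ 362.68. The difference π(x) − Li(x) ≈ -12.68 is typically negative for small/moderate x (Li(x) overestimates), though Littlewood's theorem shows this sign changes infinitely often.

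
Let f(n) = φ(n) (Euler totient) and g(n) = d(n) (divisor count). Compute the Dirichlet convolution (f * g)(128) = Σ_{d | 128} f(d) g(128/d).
(φ * d)(128) = 255

Divisors of 128: [1, 2, 4, 8, 16, 32, 64, 128]. For each d | 128:
  d = 1: φ(1) · d(128/1) = 1 · 8 = 8
  d = 2: φ(2) · d(128/2) = 1 · 7 = 7
  d = 4: φ(4) · d(128/4) = 2 · 6 = 12
  d = 8: φ(8) · d(128/8) = 4 · 5 = 20
  d = 16: φ(16) · d(128/16) = 8 · 4 = 32
  d = 32: φ(32) · d(128/32) = 16 · 3 = 48
  d = 64: φ(64) · d(128/64) = 32 · 2 = 64
  d = 128: φ(128) · d(128/128) = 64 · 1 = 64
Summing: (φ * d)(128) = 8 + 7 + 12 + 20 + 32 + 48 + 64 + 64 = 255.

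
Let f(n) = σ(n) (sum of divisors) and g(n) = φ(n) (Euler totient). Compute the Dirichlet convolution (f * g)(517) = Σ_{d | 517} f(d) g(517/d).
(σ * φ)(517) = 2068

Divisors of 517: [1, 11, 47, 517]. For each d | 517:
  d = 1: σ(1) · φ(517/1) = 1 · 460 = 460
  d = 11: σ(11) · φ(517/11) = 12 · 46 = 552
  d = 47: σ(47) · φ(517/47) = 48 · 10 = 480
  d = 517: σ(517) · φ(517/517) = 576 · 1 = 576
Summing: (σ * φ)(517) = 460 + 552 + 480 + 576 = 2068.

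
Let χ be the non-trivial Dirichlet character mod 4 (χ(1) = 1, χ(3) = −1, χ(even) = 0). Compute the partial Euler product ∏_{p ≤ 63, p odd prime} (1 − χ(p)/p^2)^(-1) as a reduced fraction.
∏ = 41649646786025278187758845901/45453901250007819878400000000

The odd primes p ≤ 63 are [3, 5, 7, 11, 13, 17, 19, 23, 29, 31, 37, 41, 43, 47, 53, 59, 61]. For each, χ(p) = 1 if p ≡ 1 mod 4, χ(p) = −1 if p ≡ 3 mod 4. Taking (1 − χ(p)/p^2)^(-1) = p^2/(p^2 − χ(p)): (1 − (-1)/3^2)^(-1) · (1 − (1)/5^2)^(-1) · (1 − (-1)/7^2)^(-1) · (1 − (-1)/11^2)^(-1) · (1 − (1)/13^2)^(-1) · (1 − (1)/17^2)^(-1) · (1 − (-1)/19^2)^(-1) · (1 − (-1)/23^2)^(-1) · (1 − (1)/29^2)^(-1) · (1 − (-1)/31^2)^(-1) · (1 − (1)/37^2)^(-1) · (1 − (1)/41^2)^(-1) · (1 − (-1)/43^2)^(-1) · (1 − (-1)/47^2)^(-1) · (1 − (1)/53^2)^(-1) · (1 − (-1)/59^2)^(-1) · (1 − (1)/61^2)^(-1) = 41649646786025278187758845901/45453901250007819878400000000.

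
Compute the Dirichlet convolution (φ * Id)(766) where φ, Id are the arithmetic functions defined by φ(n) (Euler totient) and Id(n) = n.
(φ * Id)(766) = 2295

Divisors of 766: [1, 2, 383, 766]. For each d | 766:
  d = 1: φ(1) · Id(766/1) = 1 · 766 = 766
  d = 2: φ(2) · Id(766/2) = 1 · 383 = 383
  d = 383: φ(383) · Id(766/383) = 382 · 2 = 764
  d = 766: φ(766) · Id(766/766) = 382 · 1 = 382
Summing: (φ * Id)(766) = 766 + 383 + 764 + 382 = 2295.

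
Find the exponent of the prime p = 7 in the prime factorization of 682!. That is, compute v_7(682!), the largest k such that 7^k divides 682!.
v_7(682!) = 111

Legendre's formula: v_p(n!) = Σ_{k ≥ 1} ⌊n / p^k⌋. For p = 7, n = 682, the terms are:
  ⌊682/7^1⌋ = ⌊682/7⌋ = 97
  ⌊682/7^2⌋ = ⌊682/49⌋ = 13
  ⌊682/7^3⌋ = ⌊682/343⌋ = 1
(the next term ⌊682/7^4⌋ = 0, terminating the sum). Summing: v_7(682!) = 97 + 13 + 1 = 111.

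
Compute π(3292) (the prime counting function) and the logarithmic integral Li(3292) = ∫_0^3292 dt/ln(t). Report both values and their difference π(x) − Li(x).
π(3292) = 462;  Li(3292) ≈ 479.02;  π(x) − Li(x) ≈ -17.02.

Direct count of primes ≤ 3292 gives π(3292) = 462. Numerical evaluation of the logarithmic integral gives Li(3292) ≈ 479.02. The difference π(x) − Li(x) ≈ -17.02 is typically negative for small/moderate x (Li(x) overestimates), though Littlewood's theorem shows this sign changes infinitely often.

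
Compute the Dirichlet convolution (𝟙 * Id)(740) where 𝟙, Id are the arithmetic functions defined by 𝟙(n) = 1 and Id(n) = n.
(𝟙 * Id)(740) = 1596

Divisors of 740: [1, 2, 4, 5, 10, 20, 37, 74, 148, 185, 370, 740]. For each d | 740:
  d = 1: 𝟙(1) · Id(740/1) = 1 · 740 = 740
  d = 2: 𝟙(2) · Id(740/2) = 1 · 370 = 370
  d = 4: 𝟙(4) · Id(740/4) = 1 · 185 = 185
  d = 5: 𝟙(5) · Id(740/5) = 1 · 148 = 148
  d = 10: 𝟙(10) · Id(740/10) = 1 · 74 = 74
  d = 20: 𝟙(20) · Id(740/20) = 1 · 37 = 37
  d = 37: 𝟙(37) · Id(740/37) = 1 · 20 = 20
  d = 74: 𝟙(74) · Id(740/74) = 1 · 10 = 10
  d = 148: 𝟙(148) · Id(740/148) = 1 · 5 = 5
  d = 185: 𝟙(185) · Id(740/185) = 1 · 4 = 4
  d = 370: 𝟙(370) · Id(740/370) = 1 · 2 = 2
  d = 740: 𝟙(740) · Id(740/740) = 1 · 1 = 1
Summing: (𝟙 * Id)(740) = 740 + 370 + 185 + 148 + 74 + 37 + 20 + 10 + 5 + 4 + 2 + 1 = 1596.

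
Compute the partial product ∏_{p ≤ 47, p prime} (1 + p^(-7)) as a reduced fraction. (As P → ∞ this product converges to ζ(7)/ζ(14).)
∏ = 263853992248183929955588067841649958807762565359040660091503223132247928290282626850939575242745161896165376/261685269908462752626449098337825267072687203746267710284915637456014619560925349129829845059340019784340625

The primes p ≤ 47 are [2, 3, 5, 7, 11, 13, 17, 19, 23, 29, 31, 37, 41, 43, 47]. For each, (1 + 1/p^7) = (p^7 + 1)/p^7. Multiplying these fractions over p ∈ [2, 3, 5, 7, 11, 13, 17, 19, 23, 29, 31, 37, 41, 43, 47] gives 263853992248183929955588067841649958807762565359040660091503223132247928290282626850939575242745161896165376/261685269908462752626449098337825267072687203746267710284915637456014619560925349129829845059340019784340625. (In the limit P → ∞ this tends to ζ(7)/ζ(14).)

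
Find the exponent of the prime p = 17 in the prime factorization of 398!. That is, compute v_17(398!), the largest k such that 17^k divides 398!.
v_17(398!) = 24

Legendre's formula: v_p(n!) = Σ_{k ≥ 1} ⌊n / p^k⌋. For p = 17, n = 398, the terms are:
  ⌊398/17^1⌋ = ⌊398/17⌋ = 23
  ⌊398/17^2⌋ = ⌊398/289⌋ = 1
(the next term ⌊398/17^3⌋ = 0, terminating the sum). Summing: v_17(398!) = 23 + 1 = 24.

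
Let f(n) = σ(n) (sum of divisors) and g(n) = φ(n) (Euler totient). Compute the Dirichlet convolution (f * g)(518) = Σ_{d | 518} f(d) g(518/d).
(σ * φ)(518) = 4144

Divisors of 518: [1, 2, 7, 14, 37, 74, 259, 518]. For each d | 518:
  d = 1: σ(1) · φ(518/1) = 1 · 216 = 216
  d = 2: σ(2) · φ(518/2) = 3 · 216 = 648
  d = 7: σ(7) · φ(518/7) = 8 · 36 = 288
  d = 14: σ(14) · φ(518/14) = 24 · 36 = 864
  d = 37: σ(37) · φ(518/37) = 38 · 6 = 228
  d = 74: σ(74) · φ(518/74) = 114 · 6 = 684
  d = 259: σ(259) · φ(518/259) = 304 · 1 = 304
  d = 518: σ(518) · φ(518/518) = 912 · 1 = 912
Summing: (σ * φ)(518) = 216 + 648 + 288 + 864 + 228 + 684 + 304 + 912 = 4144.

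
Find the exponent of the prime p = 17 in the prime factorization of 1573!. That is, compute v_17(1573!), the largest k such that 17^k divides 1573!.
v_17(1573!) = 97

Legendre's formula: v_p(n!) = Σ_{k ≥ 1} ⌊n / p^k⌋. For p = 17, n = 1573, the terms are:
  ⌊1573/17^1⌋ = ⌊1573/17⌋ = 92
  ⌊1573/17^2⌋ = ⌊1573/289⌋ = 5
(the next term ⌊1573/17^3⌋ = 0, terminating the sum). Summing: v_17(1573!) = 92 + 5 = 97.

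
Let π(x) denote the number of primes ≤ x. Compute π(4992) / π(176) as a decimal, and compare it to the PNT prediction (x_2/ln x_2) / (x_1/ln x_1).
π(4992)/π(176) = 667/40 ≈ 16.6750;  PNT prediction ≈ 17.2218.

π(176) = 40 and π(4992) = 667, so π(4992)/π(176) ≈ 16.6750. The PNT-predicted ratio is (4992/ln(4992)) / (176/ln(176)) ≈ 17.2218. The two agree to within a few percent, as expected.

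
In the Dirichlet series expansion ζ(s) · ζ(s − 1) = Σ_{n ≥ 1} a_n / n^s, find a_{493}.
σ(493) = 540

In the product (Σ m^0/m^s)(Σ k / k^s) = Σ (Σ_{d | n} d) / n^s, the coefficient of 1/n^s is σ(n) = Σ_{d | n} d. For n = 493, divisors are [1, 17, 29, 493]; summing: σ(493) = 540.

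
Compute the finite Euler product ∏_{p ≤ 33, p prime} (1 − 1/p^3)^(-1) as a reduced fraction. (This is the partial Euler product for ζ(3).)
∏ = 209363023479599225665/174187638420315512832

The primes p ≤ 33 are [2, 3, 5, 7, 11, 13, 17, 19, 23, 29, 31]. For each prime, (1 − 1/p^3)^(-1) = p^3 / (p^3 − 1). The product is (1 − 1/2^3)^(-1), (1 − 1/3^3)^(-1), (1 − 1/5^3)^(-1), (1 − 1/7^3)^(-1), (1 − 1/11^3)^(-1), (1 − 1/13^3)^(-1), (1 − 1/17^3)^(-1), (1 − 1/19^3)^(-1), (1 − 1/23^3)^(-1), (1 − 1/29^3)^(-1), (1 − 1/31^3)^(-1) = ∏ p^3 / (p^3 − 1) = 209363023479599225665/174187638420315512832.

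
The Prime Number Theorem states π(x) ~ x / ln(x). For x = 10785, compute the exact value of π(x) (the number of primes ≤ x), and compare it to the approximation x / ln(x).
π(10785) = 1313;  x/ln(x) ≈ 1161.44;  relative error ≈ 11.54%.

Directly count primes up to 10785: π(10785) = 1313. The PNT approximation gives 10785/ln(10785) ≈ 10785/9.28591 ≈ 1161.44. Relative error (π(x) − x/ln(x)) / π(x) ≈ 11.54%; the approximation is known to undercount slightly (Li(x) is a better estimate).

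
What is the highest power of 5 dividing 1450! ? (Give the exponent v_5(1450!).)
v_5(1450!) = 361

Legendre's formula: v_p(n!) = Σ_{k ≥ 1} ⌊n / p^k⌋. For p = 5, n = 1450, the terms are:
  ⌊1450/5^1⌋ = ⌊1450/5⌋ = 290
  ⌊1450/5^2⌋ = ⌊1450/25⌋ = 58
  ⌊1450/5^3⌋ = ⌊1450/125⌋ = 11
  ⌊1450/5^4⌋ = ⌊1450/625⌋ = 2
(the next term ⌊1450/5^5⌋ = 0, terminating the sum). Summing: v_5(1450!) = 290 + 58 + 11 + 2 = 361.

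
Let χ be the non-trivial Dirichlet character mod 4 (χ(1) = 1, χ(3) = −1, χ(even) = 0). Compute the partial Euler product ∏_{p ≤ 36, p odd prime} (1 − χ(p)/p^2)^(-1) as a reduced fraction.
∏ = 70163108671177093/76623095660544000

The odd primes p ≤ 36 are [3, 5, 7, 11, 13, 17, 19, 23, 29, 31]. For each, χ(p) = 1 if p ≡ 1 mod 4, χ(p) = −1 if p ≡ 3 mod 4. Taking (1 − χ(p)/p^2)^(-1) = p^2/(p^2 − χ(p)): (1 − (-1)/3^2)^(-1) · (1 − (1)/5^2)^(-1) · (1 − (-1)/7^2)^(-1) · (1 − (-1)/11^2)^(-1) · (1 − (1)/13^2)^(-1) · (1 − (1)/17^2)^(-1) · (1 − (-1)/19^2)^(-1) · (1 − (-1)/23^2)^(-1) · (1 − (1)/29^2)^(-1) · (1 − (-1)/31^2)^(-1) = 70163108671177093/76623095660544000.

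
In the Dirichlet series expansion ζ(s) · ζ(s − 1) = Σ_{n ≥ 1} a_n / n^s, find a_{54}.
σ(54) = 120

In the product (Σ m^0/m^s)(Σ k / k^s) = Σ (Σ_{d | n} d) / n^s, the coefficient of 1/n^s is σ(n) = Σ_{d | n} d. For n = 54, divisors are [1, 2, 3, 6, 9, 18, 27, 54]; summing: σ(54) = 120.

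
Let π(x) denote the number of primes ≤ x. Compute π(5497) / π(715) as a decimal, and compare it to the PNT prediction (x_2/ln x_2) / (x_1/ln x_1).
π(5497)/π(715) = 725/127 ≈ 5.7087;  PNT prediction ≈ 5.8672.

π(715) = 127 and π(5497) = 725, so π(5497)/π(715) ≈ 5.7087. The PNT-predicted ratio is (5497/ln(5497)) / (715/ln(715)) ≈ 5.8672. The two agree to within a few percent, as expected.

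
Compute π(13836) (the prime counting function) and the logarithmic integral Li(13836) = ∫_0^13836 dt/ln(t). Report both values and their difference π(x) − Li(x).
π(13836) = 1635;  Li(13836) ≈ 1655.07;  π(x) − Li(x) ≈ -20.07.

Direct count of primes ≤ 13836 gives π(13836) = 1635. Numerical evaluation of the logarithmic integral gives Li(13836) ≈ 1655.07. The difference π(x) − Li(x) ≈ -20.07 is typically negative for small/moderate x (Li(x) overestimates), though Littlewood's theorem shows this sign changes infinitely often.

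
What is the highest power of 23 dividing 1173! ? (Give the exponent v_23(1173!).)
v_23(1173!) = 53

Legendre's formula: v_p(n!) = Σ_{k ≥ 1} ⌊n / p^k⌋. For p = 23, n = 1173, the terms are:
  ⌊1173/23^1⌋ = ⌊1173/23⌋ = 51
  ⌊1173/23^2⌋ = ⌊1173/529⌋ = 2
(the next term ⌊1173/23^3⌋ = 0, terminating the sum). Summing: v_23(1173!) = 51 + 2 = 53.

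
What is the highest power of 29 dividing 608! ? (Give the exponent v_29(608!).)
v_29(608!) = 20

Legendre's formula: v_p(n!) = Σ_{k ≥ 1} ⌊n / p^k⌋. For p = 29, n = 608, the terms are:
  ⌊608/29^1⌋ = ⌊608/29⌋ = 20
(the next term ⌊608/29^2⌋ = 0, terminating the sum). Summing: v_29(608!) = 20 = 20.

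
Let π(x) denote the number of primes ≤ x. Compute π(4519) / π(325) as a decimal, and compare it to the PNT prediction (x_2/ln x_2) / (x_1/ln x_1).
π(4519)/π(325) = 614/66 ≈ 9.3030;  PNT prediction ≈ 9.5558.

π(325) = 66 and π(4519) = 614, so π(4519)/π(325) ≈ 9.3030. The PNT-predicted ratio is (4519/ln(4519)) / (325/ln(325)) ≈ 9.5558. The two agree to within a few percent, as expected.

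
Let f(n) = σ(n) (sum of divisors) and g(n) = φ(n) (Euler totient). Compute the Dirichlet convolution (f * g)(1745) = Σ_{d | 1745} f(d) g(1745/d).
(σ * φ)(1745) = 6980

Divisors of 1745: [1, 5, 349, 1745]. For each d | 1745:
  d = 1: σ(1) · φ(1745/1) = 1 · 1392 = 1392
  d = 5: σ(5) · φ(1745/5) = 6 · 348 = 2088
  d = 349: σ(349) · φ(1745/349) = 350 · 4 = 1400
  d = 1745: σ(1745) · φ(1745/1745) = 2100 · 1 = 2100
Summing: (σ * φ)(1745) = 1392 + 2088 + 1400 + 2100 = 6980.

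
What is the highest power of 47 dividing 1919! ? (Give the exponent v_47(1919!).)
v_47(1919!) = 40

Legendre's formula: v_p(n!) = Σ_{k ≥ 1} ⌊n / p^k⌋. For p = 47, n = 1919, the terms are:
  ⌊1919/47^1⌋ = ⌊1919/47⌋ = 40
(the next term ⌊1919/47^2⌋ = 0, terminating the sum). Summing: v_47(1919!) = 40 = 40.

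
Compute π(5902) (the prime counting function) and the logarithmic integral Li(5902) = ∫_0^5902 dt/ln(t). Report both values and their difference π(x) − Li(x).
π(5902) = 776;  Li(5902) ≈ 789.14;  π(x) − Li(x) ≈ -13.14.

Direct count of primes ≤ 5902 gives π(5902) = 776. Numerical evaluation of the logarithmic integral gives Li(5902) ≈ 789.14. The difference π(x) − Li(x) ≈ -13.14 is typically negative for small/moderate x (Li(x) overestimates), though Littlewood's theorem shows this sign changes infinitely often.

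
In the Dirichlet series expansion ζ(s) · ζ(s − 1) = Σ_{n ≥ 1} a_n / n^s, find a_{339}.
σ(339) = 456

In the product (Σ m^0/m^s)(Σ k / k^s) = Σ (Σ_{d | n} d) / n^s, the coefficient of 1/n^s is σ(n) = Σ_{d | n} d. For n = 339, divisors are [1, 3, 113, 339]; summing: σ(339) = 456.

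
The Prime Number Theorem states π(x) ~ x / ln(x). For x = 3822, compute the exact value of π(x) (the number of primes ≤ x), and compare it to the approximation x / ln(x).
π(3822) = 530;  x/ln(x) ≈ 463.36;  relative error ≈ 12.57%.

Directly count primes up to 3822: π(3822) = 530. The PNT approximation gives 3822/ln(3822) ≈ 3822/8.24853 ≈ 463.36. Relative error (π(x) − x/ln(x)) / π(x) ≈ 12.57%; the approximation is known to undercount slightly (Li(x) is a better estimate).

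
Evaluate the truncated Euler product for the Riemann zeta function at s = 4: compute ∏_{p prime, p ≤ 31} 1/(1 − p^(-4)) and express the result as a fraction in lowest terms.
∏ = 44480956869217573792253389310087/41097743855049154662236160000000

The primes p ≤ 31 are [2, 3, 5, 7, 11, 13, 17, 19, 23, 29, 31]. For each prime, (1 − 1/p^4)^(-1) = p^4 / (p^4 − 1). The product is (1 − 1/2^4)^(-1), (1 − 1/3^4)^(-1), (1 − 1/5^4)^(-1), (1 − 1/7^4)^(-1), (1 − 1/11^4)^(-1), (1 − 1/13^4)^(-1), (1 − 1/17^4)^(-1), (1 − 1/19^4)^(-1), (1 − 1/23^4)^(-1), (1 − 1/29^4)^(-1), (1 − 1/31^4)^(-1) = ∏ p^4 / (p^4 − 1) = 44480956869217573792253389310087/41097743855049154662236160000000.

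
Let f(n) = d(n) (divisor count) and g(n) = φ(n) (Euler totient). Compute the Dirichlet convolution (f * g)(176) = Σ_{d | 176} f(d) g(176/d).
(d * φ)(176) = 372

Divisors of 176: [1, 2, 4, 8, 11, 16, 22, 44, 88, 176]. For each d | 176:
  d = 1: d(1) · φ(176/1) = 1 · 80 = 80
  d = 2: d(2) · φ(176/2) = 2 · 40 = 80
  d = 4: d(4) · φ(176/4) = 3 · 20 = 60
  d = 8: d(8) · φ(176/8) = 4 · 10 = 40
  d = 11: d(11) · φ(176/11) = 2 · 8 = 16
  d = 16: d(16) · φ(176/16) = 5 · 10 = 50
  d = 22: d(22) · φ(176/22) = 4 · 4 = 16
  d = 44: d(44) · φ(176/44) = 6 · 2 = 12
  d = 88: d(88) · φ(176/88) = 8 · 1 = 8
  d = 176: d(176) · φ(176/176) = 10 · 1 = 10
Summing: (d * φ)(176) = 80 + 80 + 60 + 40 + 16 + 50 + 16 + 12 + 8 + 10 = 372.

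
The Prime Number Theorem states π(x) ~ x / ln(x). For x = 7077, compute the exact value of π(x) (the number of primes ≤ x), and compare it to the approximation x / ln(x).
π(7077) = 908;  x/ln(x) ≈ 798.34;  relative error ≈ 12.08%.

Directly count primes up to 7077: π(7077) = 908. The PNT approximation gives 7077/ln(7077) ≈ 7077/8.86461 ≈ 798.34. Relative error (π(x) − x/ln(x)) / π(x) ≈ 12.08%; the approximation is known to undercount slightly (Li(x) is a better estimate).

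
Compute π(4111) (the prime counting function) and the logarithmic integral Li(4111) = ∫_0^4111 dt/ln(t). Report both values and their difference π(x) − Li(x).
π(4111) = 566;  Li(4111) ≈ 578.73;  π(x) − Li(x) ≈ -12.73.

Direct count of primes ≤ 4111 gives π(4111) = 566. Numerical evaluation of the logarithmic integral gives Li(4111) ≈ 578.73. The difference π(x) − Li(x) ≈ -12.73 is typically negative for small/moderate x (Li(x) overestimates), though Littlewood's theorem shows this sign changes infinitely often.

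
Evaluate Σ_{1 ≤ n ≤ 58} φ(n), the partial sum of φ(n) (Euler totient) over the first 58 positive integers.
Σ_{n ≤ 58} φ(n) = 1028

Compute φ(n) for each 1 ≤ n ≤ 58: φ(1) = 1, φ(2) = 1, φ(3) = 2, φ(4) = 2, φ(5) = 4, φ(6) = 2, φ(7) = 6, φ(8) = 4, φ(9) = 6, φ(10) = 4, φ(11) = 10, φ(12) = 4, φ(13) = 12, φ(14) = 6, φ(15) = 8, φ(16) = 8, φ(17) = 16, φ(18) = 6, φ(19) = 18, φ(20) = 8, φ(21) = 12, φ(22) = 10, φ(23) = 22, φ(24) = 8, φ(25) = 20, φ(26) = 12, φ(27) = 18, φ(28) = 12, φ(29) = 28, φ(30) = 8, φ(31) = 30, φ(32) = 16, φ(33) = 20, φ(34) = 16, φ(35) = 24, φ(36) = 12, φ(37) = 36, φ(38) = 18, φ(39) = 24, φ(40) = 16, φ(41) = 40, φ(42) = 12, φ(43) = 42, φ(44) = 20, φ(45) = 24, φ(46) = 22, φ(47) = 46, φ(48) = 16, φ(49) = 42, φ(50) = 20, φ(51) = 32, φ(52) = 24, φ(53) = 52, φ(54) = 18, φ(55) = 40, φ(56) = 24, φ(57) = 36, φ(58) = 28. Summing all 58 values: 1028. (Average order: Σ_{n ≤ x} φ(n) ~ (3/π²) x². For x = 58, (3/π²)·58² ≈ 1022.53.)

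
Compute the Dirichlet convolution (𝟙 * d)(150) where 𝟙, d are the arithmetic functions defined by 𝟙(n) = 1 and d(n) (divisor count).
(𝟙 * d)(150) = 54

Divisors of 150: [1, 2, 3, 5, 6, 10, 15, 25, 30, 50, 75, 150]. For each d | 150:
  d = 1: 𝟙(1) · d(150/1) = 1 · 12 = 12
  d = 2: 𝟙(2) · d(150/2) = 1 · 6 = 6
  d = 3: 𝟙(3) · d(150/3) = 1 · 6 = 6
  d = 5: 𝟙(5) · d(150/5) = 1 · 8 = 8
  d = 6: 𝟙(6) · d(150/6) = 1 · 3 = 3
  d = 10: 𝟙(10) · d(150/10) = 1 · 4 = 4
  d = 15: 𝟙(15) · d(150/15) = 1 · 4 = 4
  d = 25: 𝟙(25) · d(150/25) = 1 · 4 = 4
  d = 30: 𝟙(30) · d(150/30) = 1 · 2 = 2
  d = 50: 𝟙(50) · d(150/50) = 1 · 2 = 2
  d = 75: 𝟙(75) · d(150/75) = 1 · 2 = 2
  d = 150: 𝟙(150) · d(150/150) = 1 · 1 = 1
Summing: (𝟙 * d)(150) = 12 + 6 + 6 + 8 + 3 + 4 + 4 + 4 + 2 + 2 + 2 + 1 = 54.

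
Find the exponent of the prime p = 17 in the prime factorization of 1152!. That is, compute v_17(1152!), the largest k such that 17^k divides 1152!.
v_17(1152!) = 70

Legendre's formula: v_p(n!) = Σ_{k ≥ 1} ⌊n / p^k⌋. For p = 17, n = 1152, the terms are:
  ⌊1152/17^1⌋ = ⌊1152/17⌋ = 67
  ⌊1152/17^2⌋ = ⌊1152/289⌋ = 3
(the next term ⌊1152/17^3⌋ = 0, terminating the sum). Summing: v_17(1152!) = 67 + 3 = 70.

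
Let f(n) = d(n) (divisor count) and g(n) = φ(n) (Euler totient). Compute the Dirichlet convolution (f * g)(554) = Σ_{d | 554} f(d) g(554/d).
(d * φ)(554) = 834

Divisors of 554: [1, 2, 277, 554]. For each d | 554:
  d = 1: d(1) · φ(554/1) = 1 · 276 = 276
  d = 2: d(2) · φ(554/2) = 2 · 276 = 552
  d = 277: d(277) · φ(554/277) = 2 · 1 = 2
  d = 554: d(554) · φ(554/554) = 4 · 1 = 4
Summing: (d * φ)(554) = 276 + 552 + 2 + 4 = 834.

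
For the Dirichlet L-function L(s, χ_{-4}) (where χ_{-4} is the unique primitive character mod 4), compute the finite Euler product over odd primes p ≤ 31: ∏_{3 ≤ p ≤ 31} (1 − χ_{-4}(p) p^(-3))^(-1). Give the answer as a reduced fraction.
∏ = 16829566118167783909225/17369167366519535960064

The odd primes p ≤ 31 are [3, 5, 7, 11, 13, 17, 19, 23, 29, 31]. For each, χ(p) = 1 if p ≡ 1 mod 4, χ(p) = −1 if p ≡ 3 mod 4. Taking (1 − χ(p)/p^3)^(-1) = p^3/(p^3 − χ(p)): (1 − (-1)/3^3)^(-1) · (1 − (1)/5^3)^(-1) · (1 − (-1)/7^3)^(-1) · (1 − (-1)/11^3)^(-1) · (1 − (1)/13^3)^(-1) · (1 − (1)/17^3)^(-1) · (1 − (-1)/19^3)^(-1) · (1 − (-1)/23^3)^(-1) · (1 − (1)/29^3)^(-1) · (1 − (-1)/31^3)^(-1) = 16829566118167783909225/17369167366519535960064.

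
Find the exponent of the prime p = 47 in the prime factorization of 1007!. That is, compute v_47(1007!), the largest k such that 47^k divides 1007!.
v_47(1007!) = 21

Legendre's formula: v_p(n!) = Σ_{k ≥ 1} ⌊n / p^k⌋. For p = 47, n = 1007, the terms are:
  ⌊1007/47^1⌋ = ⌊1007/47⌋ = 21
(the next term ⌊1007/47^2⌋ = 0, terminating the sum). Summing: v_47(1007!) = 21 = 21.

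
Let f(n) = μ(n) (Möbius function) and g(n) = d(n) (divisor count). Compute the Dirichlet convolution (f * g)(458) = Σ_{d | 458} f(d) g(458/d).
(μ * d)(458) = 1

Divisors of 458: [1, 2, 229, 458]. For each d | 458:
  d = 1: μ(1) · d(458/1) = 1 · 4 = 4
  d = 2: μ(2) · d(458/2) = -1 · 2 = -2
  d = 229: μ(229) · d(458/229) = -1 · 2 = -2
  d = 458: μ(458) · d(458/458) = 1 · 1 = 1
Summing: (μ * d)(458) = 4 + -2 + -2 + 1 = 1.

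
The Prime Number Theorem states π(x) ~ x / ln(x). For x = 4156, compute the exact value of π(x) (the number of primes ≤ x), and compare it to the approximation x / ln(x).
π(4156) = 571;  x/ln(x) ≈ 498.78;  relative error ≈ 12.65%.

Directly count primes up to 4156: π(4156) = 571. The PNT approximation gives 4156/ln(4156) ≈ 4156/8.33231 ≈ 498.78. Relative error (π(x) − x/ln(x)) / π(x) ≈ 12.65%; the approximation is known to undercount slightly (Li(x) is a better estimate).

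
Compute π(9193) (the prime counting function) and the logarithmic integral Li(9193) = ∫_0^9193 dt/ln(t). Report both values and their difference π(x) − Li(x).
π(9193) = 1139;  Li(9193) ≈ 1158.12;  π(x) − Li(x) ≈ -19.12.

Direct count of primes ≤ 9193 gives π(9193) = 1139. Numerical evaluation of the logarithmic integral gives Li(9193) ≈ 1158.12. The difference π(x) − Li(x) ≈ -19.12 is typically negative for small/moderate x (Li(x) overestimates), though Littlewood's theorem shows this sign changes infinitely often.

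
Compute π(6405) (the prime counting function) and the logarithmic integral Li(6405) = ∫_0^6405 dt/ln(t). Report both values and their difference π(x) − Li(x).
π(6405) = 834;  Li(6405) ≈ 846.79;  π(x) − Li(x) ≈ -12.79.

Direct count of primes ≤ 6405 gives π(6405) = 834. Numerical evaluation of the logarithmic integral gives Li(6405) ≈ 846.79. The difference π(x) − Li(x) ≈ -12.79 is typically negative for small/moderate x (Li(x) overestimates), though Littlewood's theorem shows this sign changes infinitely often.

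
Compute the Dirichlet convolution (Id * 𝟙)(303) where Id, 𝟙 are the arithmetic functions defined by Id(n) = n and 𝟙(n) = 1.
(Id * 𝟙)(303) = 408

Divisors of 303: [1, 3, 101, 303]. For each d | 303:
  d = 1: Id(1) · 𝟙(303/1) = 1 · 1 = 1
  d = 3: Id(3) · 𝟙(303/3) = 3 · 1 = 3
  d = 101: Id(101) · 𝟙(303/101) = 101 · 1 = 101
  d = 303: Id(303) · 𝟙(303/303) = 303 · 1 = 303
Summing: (Id * 𝟙)(303) = 1 + 3 + 101 + 303 = 408.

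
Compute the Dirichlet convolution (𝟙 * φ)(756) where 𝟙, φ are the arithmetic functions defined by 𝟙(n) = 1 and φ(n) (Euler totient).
(𝟙 * φ)(756) = 756

Divisors of 756: [1, 2, 3, 4, 6, 7, 9, 12, 14, 18, 21, 27, 28, 36, 42, 54, 63, 84, 108, 126, 189, 252, 378, 756]. For each d | 756:
  d = 1: 𝟙(1) · φ(756/1) = 1 · 216 = 216
  d = 2: 𝟙(2) · φ(756/2) = 1 · 108 = 108
  d = 3: 𝟙(3) · φ(756/3) = 1 · 72 = 72
  d = 4: 𝟙(4) · φ(756/4) = 1 · 108 = 108
  d = 6: 𝟙(6) · φ(756/6) = 1 · 36 = 36
  d = 7: 𝟙(7) · φ(756/7) = 1 · 36 = 36
  d = 9: 𝟙(9) · φ(756/9) = 1 · 24 = 24
  d = 12: 𝟙(12) · φ(756/12) = 1 · 36 = 36
  d = 14: 𝟙(14) · φ(756/14) = 1 · 18 = 18
  d = 18: 𝟙(18) · φ(756/18) = 1 · 12 = 12
  d = 21: 𝟙(21) · φ(756/21) = 1 · 12 = 12
  d = 27: 𝟙(27) · φ(756/27) = 1 · 12 = 12
  d = 28: 𝟙(28) · φ(756/28) = 1 · 18 = 18
  d = 36: 𝟙(36) · φ(756/36) = 1 · 12 = 12
  d = 42: 𝟙(42) · φ(756/42) = 1 · 6 = 6
  d = 54: 𝟙(54) · φ(756/54) = 1 · 6 = 6
  d = 63: 𝟙(63) · φ(756/63) = 1 · 4 = 4
  d = 84: 𝟙(84) · φ(756/84) = 1 · 6 = 6
  d = 108: 𝟙(108) · φ(756/108) = 1 · 6 = 6
  d = 126: 𝟙(126) · φ(756/126) = 1 · 2 = 2
  d = 189: 𝟙(189) · φ(756/189) = 1 · 2 = 2
  d = 252: 𝟙(252) · φ(756/252) = 1 · 2 = 2
  d = 378: 𝟙(378) · φ(756/378) = 1 · 1 = 1
  d = 756: 𝟙(756) · φ(756/756) = 1 · 1 = 1
Summing: (𝟙 * φ)(756) = 216 + 108 + 72 + 108 + 36 + 36 + 24 + 36 + 18 + 12 + 12 + 12 + 18 + 12 + 6 + 6 + 4 + 6 + 6 + 2 + 2 + 2 + 1 + 1 = 756.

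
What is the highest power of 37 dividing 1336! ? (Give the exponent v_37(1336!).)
v_37(1336!) = 36

Legendre's formula: v_p(n!) = Σ_{k ≥ 1} ⌊n / p^k⌋. For p = 37, n = 1336, the terms are:
  ⌊1336/37^1⌋ = ⌊1336/37⌋ = 36
(the next term ⌊1336/37^2⌋ = 0, terminating the sum). Summing: v_37(1336!) = 36 = 36.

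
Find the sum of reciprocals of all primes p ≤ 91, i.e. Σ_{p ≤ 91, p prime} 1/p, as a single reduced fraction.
Σ 1/p = 42605658161771733665696611824842057/23768741896345550770650537601358310

π(91) = 24, so the primes ≤ 91 are [2, 3, 5, 7, 11, 13, 17, 19, 23, 29, 31, 37, 41, 43, 47, 53, 59, 61, 67, 71, 73, 79, 83, 89]. Summing 1/p over these primes: 42605658161771733665696611824842057/23768741896345550770650537601358310 ≈ 1.7925. Mertens estimate ln ln(91) + 0.2615 ≈ 1.7680.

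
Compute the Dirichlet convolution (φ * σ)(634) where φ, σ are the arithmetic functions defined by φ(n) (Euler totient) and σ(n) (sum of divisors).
(φ * σ)(634) = 2536

Divisors of 634: [1, 2, 317, 634]. For each d | 634:
  d = 1: φ(1) · σ(634/1) = 1 · 954 = 954
  d = 2: φ(2) · σ(634/2) = 1 · 318 = 318
  d = 317: φ(317) · σ(634/317) = 316 · 3 = 948
  d = 634: φ(634) · σ(634/634) = 316 · 1 = 316
Summing: (φ * σ)(634) = 954 + 318 + 948 + 316 = 2536.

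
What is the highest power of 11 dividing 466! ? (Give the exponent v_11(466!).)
v_11(466!) = 45

Legendre's formula: v_p(n!) = Σ_{k ≥ 1} ⌊n / p^k⌋. For p = 11, n = 466, the terms are:
  ⌊466/11^1⌋ = ⌊466/11⌋ = 42
  ⌊466/11^2⌋ = ⌊466/121⌋ = 3
(the next term ⌊466/11^3⌋ = 0, terminating the sum). Summing: v_11(466!) = 42 + 3 = 45.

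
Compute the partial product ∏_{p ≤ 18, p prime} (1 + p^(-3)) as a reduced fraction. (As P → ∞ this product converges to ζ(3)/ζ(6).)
∏ = 163156871808/138140663375

The primes p ≤ 18 are [2, 3, 5, 7, 11, 13, 17]. For each, (1 + 1/p^3) = (p^3 + 1)/p^3. Multiplying these fractions over p ∈ [2, 3, 5, 7, 11, 13, 17] gives 163156871808/138140663375. (In the limit P → ∞ this tends to ζ(3)/ζ(6).)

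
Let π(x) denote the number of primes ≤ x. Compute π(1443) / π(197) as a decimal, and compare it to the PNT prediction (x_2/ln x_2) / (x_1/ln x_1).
π(1443)/π(197) = 228/45 ≈ 5.0667;  PNT prediction ≈ 5.3198.

π(197) = 45 and π(1443) = 228, so π(1443)/π(197) ≈ 5.0667. The PNT-predicted ratio is (1443/ln(1443)) / (197/ln(197)) ≈ 5.3198. The two agree to within a few percent, as expected.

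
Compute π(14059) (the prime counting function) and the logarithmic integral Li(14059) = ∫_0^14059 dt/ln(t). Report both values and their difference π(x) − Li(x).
π(14059) = 1658;  Li(14059) ≈ 1678.44;  π(x) − Li(x) ≈ -20.44.

Direct count of primes ≤ 14059 gives π(14059) = 1658. Numerical evaluation of the logarithmic integral gives Li(14059) ≈ 1678.44. The difference π(x) − Li(x) ≈ -20.44 is typically negative for small/moderate x (Li(x) overestimates), though Littlewood's theorem shows this sign changes infinitely often.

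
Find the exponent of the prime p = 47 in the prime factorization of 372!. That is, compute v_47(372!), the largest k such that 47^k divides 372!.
v_47(372!) = 7

Legendre's formula: v_p(n!) = Σ_{k ≥ 1} ⌊n / p^k⌋. For p = 47, n = 372, the terms are:
  ⌊372/47^1⌋ = ⌊372/47⌋ = 7
(the next term ⌊372/47^2⌋ = 0, terminating the sum). Summing: v_47(372!) = 7 = 7.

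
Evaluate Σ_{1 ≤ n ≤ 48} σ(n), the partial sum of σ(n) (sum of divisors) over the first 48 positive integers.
Σ_{n ≤ 48} σ(n) = 1930

Compute σ(n) for each 1 ≤ n ≤ 48: σ(1) = 1, σ(2) = 3, σ(3) = 4, σ(4) = 7, σ(5) = 6, σ(6) = 12, σ(7) = 8, σ(8) = 15, σ(9) = 13, σ(10) = 18, σ(11) = 12, σ(12) = 28, σ(13) = 14, σ(14) = 24, σ(15) = 24, σ(16) = 31, σ(17) = 18, σ(18) = 39, σ(19) = 20, σ(20) = 42, σ(21) = 32, σ(22) = 36, σ(23) = 24, σ(24) = 60, σ(25) = 31, σ(26) = 42, σ(27) = 40, σ(28) = 56, σ(29) = 30, σ(30) = 72, σ(31) = 32, σ(32) = 63, σ(33) = 48, σ(34) = 54, σ(35) = 48, σ(36) = 91, σ(37) = 38, σ(38) = 60, σ(39) = 56, σ(40) = 90, σ(41) = 42, σ(42) = 96, σ(43) = 44, σ(44) = 84, σ(45) = 78, σ(46) = 72, σ(47) = 48, σ(48) = 124. Summing all 48 values: 1930. (Average order: Σ_{n ≤ x} σ(n) ~ (π²/12) x². For x = 48, (π²/12)·48² ≈ 1894.96.)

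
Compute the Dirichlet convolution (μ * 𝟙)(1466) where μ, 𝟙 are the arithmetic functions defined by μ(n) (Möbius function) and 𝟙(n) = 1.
(μ * 𝟙)(1466) = 0

Divisors of 1466: [1, 2, 733, 1466]. For each d | 1466:
  d = 1: μ(1) · 𝟙(1466/1) = 1 · 1 = 1
  d = 2: μ(2) · 𝟙(1466/2) = -1 · 1 = -1
  d = 733: μ(733) · 𝟙(1466/733) = -1 · 1 = -1
  d = 1466: μ(1466) · 𝟙(1466/1466) = 1 · 1 = 1
Summing: (μ * 𝟙)(1466) = 1 + -1 + -1 + 1 = 0.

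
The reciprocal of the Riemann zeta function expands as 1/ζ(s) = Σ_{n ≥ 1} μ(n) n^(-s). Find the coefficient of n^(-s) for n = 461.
μ(461) = -1

Factor n = 461 = 461. μ(n) = 0 if any exponent ≥ 2 (not squarefree); otherwise μ(n) = (−1)^{ω(n)} where ω(n) is the number of distinct prime factors. Applying: μ(461) = -1.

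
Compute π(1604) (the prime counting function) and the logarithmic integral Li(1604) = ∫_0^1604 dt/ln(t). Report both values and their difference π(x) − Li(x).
π(1604) = 252;  Li(1604) ≈ 261.97;  π(x) − Li(x) ≈ -9.97.

Direct count of primes ≤ 1604 gives π(1604) = 252. Numerical evaluation of the logarithmic integral gives Li(1604) ≈ 261.97. The difference π(x) − Li(x) ≈ -9.97 is typically negative for small/moderate x (Li(x) overestimates), though Littlewood's theorem shows this sign changes infinitely often.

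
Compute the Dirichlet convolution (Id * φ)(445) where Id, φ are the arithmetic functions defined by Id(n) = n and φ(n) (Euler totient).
(Id * φ)(445) = 1593

Divisors of 445: [1, 5, 89, 445]. For each d | 445:
  d = 1: Id(1) · φ(445/1) = 1 · 352 = 352
  d = 5: Id(5) · φ(445/5) = 5 · 88 = 440
  d = 89: Id(89) · φ(445/89) = 89 · 4 = 356
  d = 445: Id(445) · φ(445/445) = 445 · 1 = 445
Summing: (Id * φ)(445) = 352 + 440 + 356 + 445 = 1593.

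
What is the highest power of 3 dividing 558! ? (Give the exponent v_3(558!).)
v_3(558!) = 276

Legendre's formula: v_p(n!) = Σ_{k ≥ 1} ⌊n / p^k⌋. For p = 3, n = 558, the terms are:
  ⌊558/3^1⌋ = ⌊558/3⌋ = 186
  ⌊558/3^2⌋ = ⌊558/9⌋ = 62
  ⌊558/3^3⌋ = ⌊558/27⌋ = 20
  ⌊558/3^4⌋ = ⌊558/81⌋ = 6
  ⌊558/3^5⌋ = ⌊558/243⌋ = 2
(the next term ⌊558/3^6⌋ = 0, terminating the sum). Summing: v_3(558!) = 186 + 62 + 20 + 6 + 2 = 276.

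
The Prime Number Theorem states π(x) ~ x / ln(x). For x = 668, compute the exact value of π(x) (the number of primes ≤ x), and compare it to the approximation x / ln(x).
π(668) = 121;  x/ln(x) ≈ 102.70;  relative error ≈ 15.12%.

Directly count primes up to 668: π(668) = 121. The PNT approximation gives 668/ln(668) ≈ 668/6.50429 ≈ 102.70. Relative error (π(x) − x/ln(x)) / π(x) ≈ 15.12%; the approximation is known to undercount slightly (Li(x) is a better estimate).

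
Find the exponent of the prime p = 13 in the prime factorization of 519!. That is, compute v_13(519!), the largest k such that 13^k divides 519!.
v_13(519!) = 42

Legendre's formula: v_p(n!) = Σ_{k ≥ 1} ⌊n / p^k⌋. For p = 13, n = 519, the terms are:
  ⌊519/13^1⌋ = ⌊519/13⌋ = 39
  ⌊519/13^2⌋ = ⌊519/169⌋ = 3
(the next term ⌊519/13^3⌋ = 0, terminating the sum). Summing: v_13(519!) = 39 + 3 = 42.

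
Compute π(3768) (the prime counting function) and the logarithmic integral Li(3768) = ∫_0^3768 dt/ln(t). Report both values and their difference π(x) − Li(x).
π(3768) = 524;  Li(3768) ≈ 537.29;  π(x) − Li(x) ≈ -13.29.

Direct count of primes ≤ 3768 gives π(3768) = 524. Numerical evaluation of the logarithmic integral gives Li(3768) ≈ 537.29. The difference π(x) − Li(x) ≈ -13.29 is typically negative for small/moderate x (Li(x) overestimates), though Littlewood's theorem shows this sign changes infinitely often.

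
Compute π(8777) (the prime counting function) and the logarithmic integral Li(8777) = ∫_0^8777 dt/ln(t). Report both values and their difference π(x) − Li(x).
π(8777) = 1093;  Li(8777) ≈ 1112.42;  π(x) − Li(x) ≈ -19.42.

Direct count of primes ≤ 8777 gives π(8777) = 1093. Numerical evaluation of the logarithmic integral gives Li(8777) ≈ 1112.42. The difference π(x) − Li(x) ≈ -19.42 is typically negative for small/moderate x (Li(x) overestimates), though Littlewood's theorem shows this sign changes infinitely often.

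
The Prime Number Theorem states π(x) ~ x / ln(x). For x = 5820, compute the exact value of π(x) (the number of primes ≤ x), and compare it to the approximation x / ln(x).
π(5820) = 763;  x/ln(x) ≈ 671.35;  relative error ≈ 12.01%.

Directly count primes up to 5820: π(5820) = 763. The PNT approximation gives 5820/ln(5820) ≈ 5820/8.66906 ≈ 671.35. Relative error (π(x) − x/ln(x)) / π(x) ≈ 12.01%; the approximation is known to undercount slightly (Li(x) is a better estimate).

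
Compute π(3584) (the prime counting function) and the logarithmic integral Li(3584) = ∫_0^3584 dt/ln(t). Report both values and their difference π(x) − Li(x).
π(3584) = 502;  Li(3584) ≈ 514.88;  π(x) − Li(x) ≈ -12.88.

Direct count of primes ≤ 3584 gives π(3584) = 502. Numerical evaluation of the logarithmic integral gives Li(3584) ≈ 514.88. The difference π(x) − Li(x) ≈ -12.88 is typically negative for small/moderate x (Li(x) overestimates), though Littlewood's theorem shows this sign changes infinitely often.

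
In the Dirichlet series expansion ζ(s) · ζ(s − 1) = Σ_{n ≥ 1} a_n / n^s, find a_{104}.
σ(104) = 210

In the product (Σ m^0/m^s)(Σ k / k^s) = Σ (Σ_{d | n} d) / n^s, the coefficient of 1/n^s is σ(n) = Σ_{d | n} d. For n = 104, divisors are [1, 2, 4, 8, 13, 26, 52, 104]; summing: σ(104) = 210.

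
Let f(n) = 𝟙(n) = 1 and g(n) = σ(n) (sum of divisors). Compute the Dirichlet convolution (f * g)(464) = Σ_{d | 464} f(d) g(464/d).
(𝟙 * σ)(464) = 1767

Divisors of 464: [1, 2, 4, 8, 16, 29, 58, 116, 232, 464]. For each d | 464:
  d = 1: 𝟙(1) · σ(464/1) = 1 · 930 = 930
  d = 2: 𝟙(2) · σ(464/2) = 1 · 450 = 450
  d = 4: 𝟙(4) · σ(464/4) = 1 · 210 = 210
  d = 8: 𝟙(8) · σ(464/8) = 1 · 90 = 90
  d = 16: 𝟙(16) · σ(464/16) = 1 · 30 = 30
  d = 29: 𝟙(29) · σ(464/29) = 1 · 31 = 31
  d = 58: 𝟙(58) · σ(464/58) = 1 · 15 = 15
  d = 116: 𝟙(116) · σ(464/116) = 1 · 7 = 7
  d = 232: 𝟙(232) · σ(464/232) = 1 · 3 = 3
  d = 464: 𝟙(464) · σ(464/464) = 1 · 1 = 1
Summing: (𝟙 * σ)(464) = 930 + 450 + 210 + 90 + 30 + 31 + 15 + 7 + 3 + 1 = 1767.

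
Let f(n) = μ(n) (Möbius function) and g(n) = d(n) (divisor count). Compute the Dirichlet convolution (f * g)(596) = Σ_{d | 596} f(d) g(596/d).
(μ * d)(596) = 1

Divisors of 596: [1, 2, 4, 149, 298, 596]. For each d | 596:
  d = 1: μ(1) · d(596/1) = 1 · 6 = 6
  d = 2: μ(2) · d(596/2) = -1 · 4 = -4
  d = 4: μ(4) · d(596/4) = 0 · 2 = 0
  d = 149: μ(149) · d(596/149) = -1 · 3 = -3
  d = 298: μ(298) · d(596/298) = 1 · 2 = 2
  d = 596: μ(596) · d(596/596) = 0 · 1 = 0
Summing: (μ * d)(596) = 6 + -4 + 0 + -3 + 2 + 0 = 1.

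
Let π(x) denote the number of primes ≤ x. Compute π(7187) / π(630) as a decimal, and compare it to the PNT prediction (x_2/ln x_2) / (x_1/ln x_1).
π(7187)/π(630) = 918/114 ≈ 8.0526;  PNT prediction ≈ 8.2806.

π(630) = 114 and π(7187) = 918, so π(7187)/π(630) ≈ 8.0526. The PNT-predicted ratio is (7187/ln(7187)) / (630/ln(630)) ≈ 8.2806. The two agree to within a few percent, as expected.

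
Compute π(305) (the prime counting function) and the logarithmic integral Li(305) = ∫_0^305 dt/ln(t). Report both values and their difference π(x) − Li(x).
π(305) = 62;  Li(305) ≈ 69.21;  π(x) − Li(x) ≈ -7.21.

Direct count of primes ≤ 305 gives π(305) = 62. Numerical evaluation of the logarithmic integral gives Li(305) ≈ 69.21. The difference π(x) − Li(x) ≈ -7.21 is typically negative for small/moderate x (Li(x) overestimates), though Littlewood's theorem shows this sign changes infinitely often.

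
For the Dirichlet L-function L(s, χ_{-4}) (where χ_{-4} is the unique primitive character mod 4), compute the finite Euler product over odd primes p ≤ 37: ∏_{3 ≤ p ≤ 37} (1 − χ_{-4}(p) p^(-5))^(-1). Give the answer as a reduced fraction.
∏ = 36434162976122653852428171915209665920933190877591375/36574689167094305070442169349729960875390257302863872

The odd primes p ≤ 37 are [3, 5, 7, 11, 13, 17, 19, 23, 29, 31, 37]. For each, χ(p) = 1 if p ≡ 1 mod 4, χ(p) = −1 if p ≡ 3 mod 4. Taking (1 − χ(p)/p^5)^(-1) = p^5/(p^5 − χ(p)): (1 − (-1)/3^5)^(-1) · (1 − (1)/5^5)^(-1) · (1 − (-1)/7^5)^(-1) · (1 − (-1)/11^5)^(-1) · (1 − (1)/13^5)^(-1) · (1 − (1)/17^5)^(-1) · (1 − (-1)/19^5)^(-1) · (1 − (-1)/23^5)^(-1) · (1 − (1)/29^5)^(-1) · (1 − (-1)/31^5)^(-1) · (1 − (1)/37^5)^(-1) = 36434162976122653852428171915209665920933190877591375/36574689167094305070442169349729960875390257302863872.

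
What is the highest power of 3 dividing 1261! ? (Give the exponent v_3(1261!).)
v_3(1261!) = 627

Legendre's formula: v_p(n!) = Σ_{k ≥ 1} ⌊n / p^k⌋. For p = 3, n = 1261, the terms are:
  ⌊1261/3^1⌋ = ⌊1261/3⌋ = 420
  ⌊1261/3^2⌋ = ⌊1261/9⌋ = 140
  ⌊1261/3^3⌋ = ⌊1261/27⌋ = 46
  ⌊1261/3^4⌋ = ⌊1261/81⌋ = 15
  ⌊1261/3^5⌋ = ⌊1261/243⌋ = 5
  ⌊1261/3^6⌋ = ⌊1261/729⌋ = 1
(the next term ⌊1261/3^7⌋ = 0, terminating the sum). Summing: v_3(1261!) = 420 + 140 + 46 + 15 + 5 + 1 = 627.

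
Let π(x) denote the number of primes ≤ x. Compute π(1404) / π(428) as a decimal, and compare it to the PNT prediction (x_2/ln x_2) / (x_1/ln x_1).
π(1404)/π(428) = 222/82 ≈ 2.7073;  PNT prediction ≈ 2.7426.

π(428) = 82 and π(1404) = 222, so π(1404)/π(428) ≈ 2.7073. The PNT-predicted ratio is (1404/ln(1404)) / (428/ln(428)) ≈ 2.7426. The two agree to within a few percent, as expected.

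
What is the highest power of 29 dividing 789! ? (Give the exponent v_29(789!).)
v_29(789!) = 27

Legendre's formula: v_p(n!) = Σ_{k ≥ 1} ⌊n / p^k⌋. For p = 29, n = 789, the terms are:
  ⌊789/29^1⌋ = ⌊789/29⌋ = 27
(the next term ⌊789/29^2⌋ = 0, terminating the sum). Summing: v_29(789!) = 27 = 27.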